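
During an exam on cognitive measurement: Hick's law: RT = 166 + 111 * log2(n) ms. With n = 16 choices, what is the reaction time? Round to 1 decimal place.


RT = 166 + 111 * log2(16)
log2(16) = 4.0
RT = 166 + 111 * 4.0
= 166 + 444.0
= 610.0 ms


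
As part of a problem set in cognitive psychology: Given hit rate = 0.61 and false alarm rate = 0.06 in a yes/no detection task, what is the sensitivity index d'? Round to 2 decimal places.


d' = z(HR) - z(FAR)
z(0.61) = 0.2793
z(0.06) = -1.5548
d' = 0.2793 - -1.5548
= 1.83


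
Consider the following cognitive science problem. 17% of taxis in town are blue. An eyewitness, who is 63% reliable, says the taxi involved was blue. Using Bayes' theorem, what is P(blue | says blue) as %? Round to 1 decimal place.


P(blue | says blue) = P(says blue | blue)*P(blue) / [P(says blue | blue)*P(blue) + P(says blue | not blue)*P(not blue)]
Numerator = 0.63 * 0.17 = 0.1071
False identification = 0.37 * 0.83 = 0.3071
P = 0.1071 / (0.1071 + 0.3071)
= 0.1071 / 0.4142
As percentage = 25.9


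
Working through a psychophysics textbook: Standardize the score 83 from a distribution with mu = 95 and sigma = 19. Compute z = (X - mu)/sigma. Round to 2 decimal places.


z = (X - mu) / sigma
= (83 - 95) / 19
= -12 / 19
= -0.63


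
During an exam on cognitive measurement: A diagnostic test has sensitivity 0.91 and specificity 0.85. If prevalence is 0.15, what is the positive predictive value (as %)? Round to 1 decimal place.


PPV = (sens * prev) / (sens * prev + (1-spec) * (1-prev))
Numerator = 0.91 * 0.15 = 0.1365
P(positive and no disease) = (1 - spec) * (1 - prev) = (1 - 0.85) * (1 - 0.15) = 0.1275
Denominator = 0.1365 + 0.1275 = 0.264
PPV = 0.1365 / 0.264 = 0.517045
As percentage = 51.7


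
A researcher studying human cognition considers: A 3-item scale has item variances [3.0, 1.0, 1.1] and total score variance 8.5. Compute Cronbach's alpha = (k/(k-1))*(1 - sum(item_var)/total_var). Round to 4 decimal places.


alpha = (k/(k-1)) * (1 - sum(s_i^2)/s_total^2)
sum(item variances) = 5.1
k/(k-1) = 3/2 = 1.5
1 - 5.1/8.5 = 1 - 0.6 = 0.4
alpha = 1.5 * 0.4
= 0.6000


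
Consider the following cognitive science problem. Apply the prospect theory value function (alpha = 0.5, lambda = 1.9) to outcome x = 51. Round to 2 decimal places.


Since x = 51 >= 0, use v(x) = x^0.5
51^0.5 = 7.1414
v(51) = 7.14


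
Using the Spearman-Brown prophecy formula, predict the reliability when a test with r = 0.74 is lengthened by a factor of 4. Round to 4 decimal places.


r_new = n*r / (1 + (n-1)*r)
Numerator = 4 * 0.74 = 2.96
Denominator = 1 + 3 * 0.74 = 3.22
r_new = 2.96 / 3.22
= 0.9193


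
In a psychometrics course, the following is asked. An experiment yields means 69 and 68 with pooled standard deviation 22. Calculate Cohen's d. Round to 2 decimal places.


Cohen's d = (M1 - M2) / S_pooled
= (69 - 68) / 22
= 1 / 22
= 0.05


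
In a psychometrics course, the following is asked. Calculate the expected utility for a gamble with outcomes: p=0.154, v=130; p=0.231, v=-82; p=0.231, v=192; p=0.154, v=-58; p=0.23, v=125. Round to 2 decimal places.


EU = sum(p_i * v_i)
0.154 * 130 = 20.02
0.231 * -82 = -18.942
0.231 * 192 = 44.352
0.154 * -58 = -8.932
0.23 * 125 = 28.75
EU = 20.02 + -18.942 + 44.352 + -8.932 + 28.75
= 65.25


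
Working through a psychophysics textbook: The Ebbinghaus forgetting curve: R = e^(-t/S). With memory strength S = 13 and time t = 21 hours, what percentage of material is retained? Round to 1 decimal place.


R = e^(-t/S)
-t/S = -21/13 = -1.615385
R = e^(-1.615385) = 0.198814
Percentage = 0.198814 * 100
= 19.9


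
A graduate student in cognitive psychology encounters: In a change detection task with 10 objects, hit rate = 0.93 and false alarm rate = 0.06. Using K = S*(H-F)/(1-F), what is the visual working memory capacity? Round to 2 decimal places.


K = S * (H - F) / (1 - F)
H - F = 0.87
1 - F = 0.94
K = 10 * 0.87 / 0.94
= 9.26


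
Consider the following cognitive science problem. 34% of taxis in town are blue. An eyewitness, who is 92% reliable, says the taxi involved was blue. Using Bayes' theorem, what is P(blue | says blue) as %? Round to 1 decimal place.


P(blue | says blue) = P(says blue | blue)*P(blue) / [P(says blue | blue)*P(blue) + P(says blue | not blue)*P(not blue)]
Numerator = 0.92 * 0.34 = 0.3128
False identification = 0.08 * 0.66 = 0.0528
P = 0.3128 / (0.3128 + 0.0528)
= 0.3128 / 0.3656
As percentage = 85.6


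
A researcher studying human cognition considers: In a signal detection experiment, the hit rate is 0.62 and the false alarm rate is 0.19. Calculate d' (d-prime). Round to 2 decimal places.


d' = z(HR) - z(FAR)
z(0.62) = 0.3055
z(0.19) = -0.8779
d' = 0.3055 - -0.8779
= 1.18


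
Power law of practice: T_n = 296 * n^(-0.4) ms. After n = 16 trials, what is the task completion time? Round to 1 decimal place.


T_n = 296 * 16^(-0.4)
16^(-0.4) = 0.329877
T_n = 296 * 0.329877
= 97.6 ms


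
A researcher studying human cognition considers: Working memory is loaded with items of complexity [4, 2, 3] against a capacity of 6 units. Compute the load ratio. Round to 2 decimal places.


Total complexity = 4 + 2 + 3 = 9
Load = total / capacity = 9 / 6
= 1.50


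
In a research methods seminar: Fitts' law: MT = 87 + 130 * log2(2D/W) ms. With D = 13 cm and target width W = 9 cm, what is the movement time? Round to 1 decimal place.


MT = 87 + 130 * log2(2*13/9)
2D/W = 2.888889
log2(2.888889) = 1.5305
MT = 87 + 130 * 1.5305
= 286.0 ms


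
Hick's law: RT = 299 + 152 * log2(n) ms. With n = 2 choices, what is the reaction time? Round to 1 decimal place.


RT = 299 + 152 * log2(2)
log2(2) = 1.0
RT = 299 + 152 * 1.0
= 299 + 152.0
= 451.0 ms


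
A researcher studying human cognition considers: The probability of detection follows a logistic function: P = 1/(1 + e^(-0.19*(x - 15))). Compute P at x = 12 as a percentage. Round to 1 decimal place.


P(x) = 1/(1 + e^(-0.19*(12 - 15)))
Exponent = -0.19 * -3 = 0.57
e^(0.57) = 1.768267
P = 1/(1 + 1.768267) = 0.361237
Percentage = 36.1


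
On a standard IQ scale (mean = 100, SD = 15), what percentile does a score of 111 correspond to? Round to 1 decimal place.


z = (IQ - mean) / SD
z = (111 - 100) / 15 = 0.7333
Percentile = Phi(0.7333) * 100
Phi(0.7333) = 0.768312
= 76.8


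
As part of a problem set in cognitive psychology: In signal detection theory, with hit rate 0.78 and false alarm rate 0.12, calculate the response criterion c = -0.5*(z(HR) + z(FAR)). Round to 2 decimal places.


c = -0.5 * (z(HR) + z(FAR))
z(0.78) = 0.7722
z(0.12) = -1.175
c = -0.5 * (0.7722 + -1.175)
= -0.5 * -0.4028
= 0.20


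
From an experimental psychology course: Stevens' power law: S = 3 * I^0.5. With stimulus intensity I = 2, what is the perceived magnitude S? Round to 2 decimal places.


S = 3 * 2^0.5
2^0.5 = 1.4142
S = 3 * 1.4142
= 4.24


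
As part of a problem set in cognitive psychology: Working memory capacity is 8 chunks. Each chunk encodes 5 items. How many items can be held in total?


Total items = chunks * items_per_chunk
= 8 * 5
= 40


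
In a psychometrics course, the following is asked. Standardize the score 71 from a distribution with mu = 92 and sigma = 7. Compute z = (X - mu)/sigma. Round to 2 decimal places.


z = (X - mu) / sigma
= (71 - 92) / 7
= -21 / 7
= -3.00


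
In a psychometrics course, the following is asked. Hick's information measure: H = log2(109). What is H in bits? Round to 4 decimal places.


H = log2(n)
H = log2(109)
= 6.7682


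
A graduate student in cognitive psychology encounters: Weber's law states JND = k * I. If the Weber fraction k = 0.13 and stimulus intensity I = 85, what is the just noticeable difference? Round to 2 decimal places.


JND = k * I
JND = 0.13 * 85
= 11.05


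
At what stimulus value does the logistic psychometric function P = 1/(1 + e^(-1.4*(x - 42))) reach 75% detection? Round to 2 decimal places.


At P = 0.75: 0.75 = 1/(1 + e^(-k*(x-x0)))
Solving: e^(-k*(x-x0)) = 1/3
x = x0 + ln(3)/k
ln(3) = 1.0986
x = 42 + 1.0986/1.4
= 42 + 0.7847
= 42.78


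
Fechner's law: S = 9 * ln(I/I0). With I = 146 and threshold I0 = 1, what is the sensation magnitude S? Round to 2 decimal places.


S = 9 * ln(146/1)
I/I0 = 146.0
ln(146.0) = 4.9836
S = 9 * 4.9836
= 44.85


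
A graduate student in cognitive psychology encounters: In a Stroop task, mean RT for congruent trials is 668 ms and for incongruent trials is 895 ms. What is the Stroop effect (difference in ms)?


Stroop effect = RT(incongruent) - RT(congruent)
= 895 - 668
= 227 ms


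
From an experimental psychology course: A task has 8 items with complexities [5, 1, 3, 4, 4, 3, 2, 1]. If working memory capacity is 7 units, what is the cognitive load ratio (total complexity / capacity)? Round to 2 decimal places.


Total complexity = 5 + 1 + 3 + 4 + 4 + 3 + 2 + 1 = 23
Load = total / capacity = 23 / 7
= 3.29


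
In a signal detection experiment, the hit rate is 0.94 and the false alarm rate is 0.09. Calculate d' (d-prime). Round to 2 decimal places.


d' = z(HR) - z(FAR)
z(0.94) = 1.5548
z(0.09) = -1.3408
d' = 1.5548 - -1.3408
= 2.90


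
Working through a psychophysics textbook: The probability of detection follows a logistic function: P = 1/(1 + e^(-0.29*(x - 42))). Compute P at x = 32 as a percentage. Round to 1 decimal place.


P(x) = 1/(1 + e^(-0.29*(32 - 42)))
Exponent = -0.29 * -10 = 2.9
e^(2.9) = 18.174145
P = 1/(1 + 18.174145) = 0.052154
Percentage = 5.2


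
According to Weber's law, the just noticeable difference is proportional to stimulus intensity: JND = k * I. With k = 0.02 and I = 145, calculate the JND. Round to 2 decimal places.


JND = k * I
JND = 0.02 * 145
= 2.90


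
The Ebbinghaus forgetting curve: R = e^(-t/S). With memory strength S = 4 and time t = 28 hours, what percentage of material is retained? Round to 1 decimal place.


R = e^(-t/S)
-t/S = -28/4 = -7.0
R = e^(-7.0) = 0.000912
Percentage = 0.000912 * 100
= 0.1


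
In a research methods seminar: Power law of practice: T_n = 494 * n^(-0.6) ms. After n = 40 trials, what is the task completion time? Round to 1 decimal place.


T_n = 494 * 40^(-0.6)
40^(-0.6) = 0.109336
T_n = 494 * 0.109336
= 54.0 ms


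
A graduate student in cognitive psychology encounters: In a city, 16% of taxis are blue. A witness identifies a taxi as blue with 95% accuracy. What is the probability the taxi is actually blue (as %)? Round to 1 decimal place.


P(blue | says blue) = P(says blue | blue)*P(blue) / [P(says blue | blue)*P(blue) + P(says blue | not blue)*P(not blue)]
Numerator = 0.95 * 0.16 = 0.152
False identification = 0.05 * 0.84 = 0.042
P = 0.152 / (0.152 + 0.042)
= 0.152 / 0.194
As percentage = 78.4


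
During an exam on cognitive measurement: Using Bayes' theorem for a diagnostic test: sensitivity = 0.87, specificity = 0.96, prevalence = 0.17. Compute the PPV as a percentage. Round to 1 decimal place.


PPV = (sens * prev) / (sens * prev + (1-spec) * (1-prev))
Numerator = 0.87 * 0.17 = 0.1479
P(positive and no disease) = (1 - spec) * (1 - prev) = (1 - 0.96) * (1 - 0.17) = 0.0332
Denominator = 0.1479 + 0.0332 = 0.1811
PPV = 0.1479 / 0.1811 = 0.816676
As percentage = 81.7


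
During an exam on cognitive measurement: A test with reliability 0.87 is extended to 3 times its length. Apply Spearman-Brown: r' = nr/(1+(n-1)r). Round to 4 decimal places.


r_new = n*r / (1 + (n-1)*r)
Numerator = 3 * 0.87 = 2.61
Denominator = 1 + 2 * 0.87 = 2.74
r_new = 2.61 / 2.74
= 0.9526


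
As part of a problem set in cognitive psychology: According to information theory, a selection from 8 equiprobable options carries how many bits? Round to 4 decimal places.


H = log2(n)
H = log2(8)
= 3.0000


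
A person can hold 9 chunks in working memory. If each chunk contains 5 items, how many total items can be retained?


Total items = chunks * items_per_chunk
= 9 * 5
= 45


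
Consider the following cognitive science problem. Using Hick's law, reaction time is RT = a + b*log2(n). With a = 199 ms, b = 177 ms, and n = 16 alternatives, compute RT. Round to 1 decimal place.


RT = 199 + 177 * log2(16)
log2(16) = 4.0
RT = 199 + 177 * 4.0
= 199 + 708.0
= 907.0 ms


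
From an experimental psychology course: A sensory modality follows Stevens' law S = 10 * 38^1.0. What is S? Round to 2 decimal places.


S = 10 * 38^1.0
38^1.0 = 38.0
S = 10 * 38.0
= 380.00


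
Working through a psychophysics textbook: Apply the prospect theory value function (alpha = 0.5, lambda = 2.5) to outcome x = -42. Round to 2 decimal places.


Since x = -42 < 0, use v(x) = -lambda*(-x)^alpha
(-x) = 42
42^0.5 = 6.4807
v(-42) = -2.5 * 6.4807
= -16.20


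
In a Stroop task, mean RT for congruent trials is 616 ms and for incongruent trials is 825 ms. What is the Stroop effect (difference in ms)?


Stroop effect = RT(incongruent) - RT(congruent)
= 825 - 616
= 209 ms


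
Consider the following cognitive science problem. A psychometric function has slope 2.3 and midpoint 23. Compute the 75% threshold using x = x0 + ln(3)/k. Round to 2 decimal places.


At P = 0.75: 0.75 = 1/(1 + e^(-k*(x-x0)))
Solving: e^(-k*(x-x0)) = 1/3
x = x0 + ln(3)/k
ln(3) = 1.0986
x = 23 + 1.0986/2.3
= 23 + 0.4777
= 23.48


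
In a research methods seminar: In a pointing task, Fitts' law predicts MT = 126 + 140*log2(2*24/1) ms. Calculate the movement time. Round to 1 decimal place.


MT = 126 + 140 * log2(2*24/1)
2D/W = 48.0
log2(48.0) = 5.585
MT = 126 + 140 * 5.585
= 907.9 ms


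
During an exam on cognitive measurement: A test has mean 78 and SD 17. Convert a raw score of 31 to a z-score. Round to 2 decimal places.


z = (X - mu) / sigma
= (31 - 78) / 17
= -47 / 17
= -2.76


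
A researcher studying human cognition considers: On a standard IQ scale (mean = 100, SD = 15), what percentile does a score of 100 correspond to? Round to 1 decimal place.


z = (IQ - mean) / SD
z = (100 - 100) / 15 = 0.0
Percentile = Phi(0.0) * 100
Phi(0.0) = 0.5
= 50.0


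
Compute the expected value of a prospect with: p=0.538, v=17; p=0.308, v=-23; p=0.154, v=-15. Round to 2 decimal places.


EU = sum(p_i * v_i)
0.538 * 17 = 9.146
0.308 * -23 = -7.084
0.154 * -15 = -2.31
EU = 9.146 + -7.084 + -2.31
= -0.25


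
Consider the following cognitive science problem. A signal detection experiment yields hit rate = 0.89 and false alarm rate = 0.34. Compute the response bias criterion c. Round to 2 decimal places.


c = -0.5 * (z(HR) + z(FAR))
z(0.89) = 1.2265
z(0.34) = -0.4125
c = -0.5 * (1.2265 + -0.4125)
= -0.5 * 0.814
= -0.41


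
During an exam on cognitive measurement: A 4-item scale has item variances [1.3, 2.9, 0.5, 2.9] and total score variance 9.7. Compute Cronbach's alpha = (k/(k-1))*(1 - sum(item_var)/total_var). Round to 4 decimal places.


alpha = (k/(k-1)) * (1 - sum(s_i^2)/s_total^2)
sum(item variances) = 7.6
k/(k-1) = 4/3 = 1.333333
1 - 7.6/9.7 = 1 - 0.783505 = 0.216495
alpha = 1.333333 * 0.216495
= 0.2887


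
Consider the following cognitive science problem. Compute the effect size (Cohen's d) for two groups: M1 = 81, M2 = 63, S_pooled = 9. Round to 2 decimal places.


Cohen's d = (M1 - M2) / S_pooled
= (81 - 63) / 9
= 18 / 9
= 2.00


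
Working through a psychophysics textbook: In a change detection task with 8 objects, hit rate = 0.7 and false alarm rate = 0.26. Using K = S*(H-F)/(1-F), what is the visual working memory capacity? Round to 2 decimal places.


K = S * (H - F) / (1 - F)
H - F = 0.44
1 - F = 0.74
K = 8 * 0.44 / 0.74
= 4.76


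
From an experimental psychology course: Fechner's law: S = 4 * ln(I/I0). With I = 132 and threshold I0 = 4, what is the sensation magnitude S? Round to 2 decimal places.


S = 4 * ln(132/4)
I/I0 = 33.0
ln(33.0) = 3.4965
S = 4 * 3.4965
= 13.99


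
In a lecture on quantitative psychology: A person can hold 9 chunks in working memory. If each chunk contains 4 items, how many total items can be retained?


Total items = chunks * items_per_chunk
= 9 * 4
= 36


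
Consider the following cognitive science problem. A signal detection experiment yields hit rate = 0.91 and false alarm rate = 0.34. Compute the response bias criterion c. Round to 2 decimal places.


c = -0.5 * (z(HR) + z(FAR))
z(0.91) = 1.3408
z(0.34) = -0.4125
c = -0.5 * (1.3408 + -0.4125)
= -0.5 * 0.9283
= -0.46


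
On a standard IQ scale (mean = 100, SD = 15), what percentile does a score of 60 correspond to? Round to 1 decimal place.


z = (IQ - mean) / SD
z = (60 - 100) / 15 = -2.6667
Percentile = Phi(-2.6667) * 100
Phi(-2.6667) = 0.00383
= 0.4


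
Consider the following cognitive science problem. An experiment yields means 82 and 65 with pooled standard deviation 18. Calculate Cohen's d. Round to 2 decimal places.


Cohen's d = (M1 - M2) / S_pooled
= (82 - 65) / 18
= 17 / 18
= 0.94


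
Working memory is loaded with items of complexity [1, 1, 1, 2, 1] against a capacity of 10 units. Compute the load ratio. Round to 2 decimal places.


Total complexity = 1 + 1 + 1 + 2 + 1 = 6
Load = total / capacity = 6 / 10
= 0.60


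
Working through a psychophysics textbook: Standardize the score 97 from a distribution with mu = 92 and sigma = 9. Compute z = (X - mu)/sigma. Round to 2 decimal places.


z = (X - mu) / sigma
= (97 - 92) / 9
= 5 / 9
= 0.56


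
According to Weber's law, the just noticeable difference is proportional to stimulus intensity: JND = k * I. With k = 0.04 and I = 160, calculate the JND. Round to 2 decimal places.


JND = k * I
JND = 0.04 * 160
= 6.40


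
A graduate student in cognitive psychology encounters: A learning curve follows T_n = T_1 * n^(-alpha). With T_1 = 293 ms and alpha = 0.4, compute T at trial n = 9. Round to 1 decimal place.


T_n = 293 * 9^(-0.4)
9^(-0.4) = 0.415244
T_n = 293 * 0.415244
= 121.7 ms


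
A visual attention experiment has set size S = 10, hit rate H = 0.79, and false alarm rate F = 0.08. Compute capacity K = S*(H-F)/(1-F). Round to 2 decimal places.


K = S * (H - F) / (1 - F)
H - F = 0.71
1 - F = 0.92
K = 10 * 0.71 / 0.92
= 7.72


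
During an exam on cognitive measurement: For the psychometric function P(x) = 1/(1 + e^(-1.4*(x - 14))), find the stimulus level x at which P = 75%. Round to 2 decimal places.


At P = 0.75: 0.75 = 1/(1 + e^(-k*(x-x0)))
Solving: e^(-k*(x-x0)) = 1/3
x = x0 + ln(3)/k
ln(3) = 1.0986
x = 14 + 1.0986/1.4
= 14 + 0.7847
= 14.78


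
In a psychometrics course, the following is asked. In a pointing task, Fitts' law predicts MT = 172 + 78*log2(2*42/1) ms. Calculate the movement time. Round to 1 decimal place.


MT = 172 + 78 * log2(2*42/1)
2D/W = 84.0
log2(84.0) = 6.3923
MT = 172 + 78 * 6.3923
= 670.6 ms


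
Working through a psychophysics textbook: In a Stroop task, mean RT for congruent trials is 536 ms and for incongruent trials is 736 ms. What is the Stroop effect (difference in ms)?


Stroop effect = RT(incongruent) - RT(congruent)
= 736 - 536
= 200 ms


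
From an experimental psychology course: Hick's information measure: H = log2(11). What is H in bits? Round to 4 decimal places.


H = log2(n)
H = log2(11)
= 3.4594


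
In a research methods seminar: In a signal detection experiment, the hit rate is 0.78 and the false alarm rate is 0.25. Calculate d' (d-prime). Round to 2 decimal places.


d' = z(HR) - z(FAR)
z(0.78) = 0.7722
z(0.25) = -0.6745
d' = 0.7722 - -0.6745
= 1.45


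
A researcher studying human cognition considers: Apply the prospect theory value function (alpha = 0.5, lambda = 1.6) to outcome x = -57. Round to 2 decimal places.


Since x = -57 < 0, use v(x) = -lambda*(-x)^alpha
(-x) = 57
57^0.5 = 7.5498
v(-57) = -1.6 * 7.5498
= -12.08


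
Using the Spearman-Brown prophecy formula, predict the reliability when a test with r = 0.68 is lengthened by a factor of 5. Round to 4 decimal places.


r_new = n*r / (1 + (n-1)*r)
Numerator = 5 * 0.68 = 3.4
Denominator = 1 + 4 * 0.68 = 3.72
r_new = 3.4 / 3.72
= 0.9140


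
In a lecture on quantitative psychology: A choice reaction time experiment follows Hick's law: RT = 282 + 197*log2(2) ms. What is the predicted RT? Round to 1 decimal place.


RT = 282 + 197 * log2(2)
log2(2) = 1.0
RT = 282 + 197 * 1.0
= 282 + 197.0
= 479.0 ms


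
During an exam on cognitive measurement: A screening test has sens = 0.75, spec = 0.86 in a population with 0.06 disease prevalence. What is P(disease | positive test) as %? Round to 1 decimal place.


PPV = (sens * prev) / (sens * prev + (1-spec) * (1-prev))
Numerator = 0.75 * 0.06 = 0.045
P(positive and no disease) = (1 - spec) * (1 - prev) = (1 - 0.86) * (1 - 0.06) = 0.1316
Denominator = 0.045 + 0.1316 = 0.1766
PPV = 0.045 / 0.1766 = 0.254813
As percentage = 25.5


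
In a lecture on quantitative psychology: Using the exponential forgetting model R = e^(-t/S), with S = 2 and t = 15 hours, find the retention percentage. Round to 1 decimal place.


R = e^(-t/S)
-t/S = -15/2 = -7.5
R = e^(-7.5) = 0.000553
Percentage = 0.000553 * 100
= 0.1


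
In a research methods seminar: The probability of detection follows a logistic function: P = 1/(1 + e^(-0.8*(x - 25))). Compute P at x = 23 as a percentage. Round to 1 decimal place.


P(x) = 1/(1 + e^(-0.8*(23 - 25)))
Exponent = -0.8 * -2 = 1.6
e^(1.6) = 4.953032
P = 1/(1 + 4.953032) = 0.167982
Percentage = 16.8


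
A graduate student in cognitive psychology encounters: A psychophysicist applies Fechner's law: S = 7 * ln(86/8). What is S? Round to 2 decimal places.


S = 7 * ln(86/8)
I/I0 = 10.75
ln(10.75) = 2.3749
S = 7 * 2.3749
= 16.62


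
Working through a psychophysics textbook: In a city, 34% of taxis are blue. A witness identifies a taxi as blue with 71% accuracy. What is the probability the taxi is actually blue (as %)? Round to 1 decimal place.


P(blue | says blue) = P(says blue | blue)*P(blue) / [P(says blue | blue)*P(blue) + P(says blue | not blue)*P(not blue)]
Numerator = 0.71 * 0.34 = 0.2414
False identification = 0.29 * 0.66 = 0.1914
P = 0.2414 / (0.2414 + 0.1914)
= 0.2414 / 0.4328
As percentage = 55.8


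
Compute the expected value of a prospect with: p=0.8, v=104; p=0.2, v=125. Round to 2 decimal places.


EU = sum(p_i * v_i)
0.8 * 104 = 83.2
0.2 * 125 = 25.0
EU = 83.2 + 25.0
= 108.20


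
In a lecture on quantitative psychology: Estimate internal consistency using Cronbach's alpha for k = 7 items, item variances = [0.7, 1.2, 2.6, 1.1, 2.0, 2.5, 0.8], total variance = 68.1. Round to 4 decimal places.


alpha = (k/(k-1)) * (1 - sum(s_i^2)/s_total^2)
sum(item variances) = 10.9
k/(k-1) = 7/6 = 1.166667
1 - 10.9/68.1 = 1 - 0.160059 = 0.839941
alpha = 1.166667 * 0.839941
= 0.9799


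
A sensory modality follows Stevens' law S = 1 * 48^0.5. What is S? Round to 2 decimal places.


S = 1 * 48^0.5
48^0.5 = 6.9282
S = 1 * 6.9282
= 6.93


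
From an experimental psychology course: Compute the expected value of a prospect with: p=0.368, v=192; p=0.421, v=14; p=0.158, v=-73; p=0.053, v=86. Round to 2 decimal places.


EU = sum(p_i * v_i)
0.368 * 192 = 70.656
0.421 * 14 = 5.894
0.158 * -73 = -11.534
0.053 * 86 = 4.558
EU = 70.656 + 5.894 + -11.534 + 4.558
= 69.57


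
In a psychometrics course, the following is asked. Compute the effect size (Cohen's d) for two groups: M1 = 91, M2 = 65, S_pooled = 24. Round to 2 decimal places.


Cohen's d = (M1 - M2) / S_pooled
= (91 - 65) / 24
= 26 / 24
= 1.08


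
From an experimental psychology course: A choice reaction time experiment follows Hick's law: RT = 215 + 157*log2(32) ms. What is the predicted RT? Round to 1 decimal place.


RT = 215 + 157 * log2(32)
log2(32) = 5.0
RT = 215 + 157 * 5.0
= 215 + 785.0
= 1000.0 ms


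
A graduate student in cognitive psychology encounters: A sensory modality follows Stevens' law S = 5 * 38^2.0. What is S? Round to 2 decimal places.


S = 5 * 38^2.0
38^2.0 = 1444.0
S = 5 * 1444.0
= 7220.00


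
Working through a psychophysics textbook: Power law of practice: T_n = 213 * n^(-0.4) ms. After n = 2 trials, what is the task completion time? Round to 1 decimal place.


T_n = 213 * 2^(-0.4)
2^(-0.4) = 0.757858
T_n = 213 * 0.757858
= 161.4 ms


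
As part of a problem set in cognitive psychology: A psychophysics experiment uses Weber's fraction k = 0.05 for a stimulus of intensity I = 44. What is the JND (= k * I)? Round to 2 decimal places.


JND = k * I
JND = 0.05 * 44
= 2.20


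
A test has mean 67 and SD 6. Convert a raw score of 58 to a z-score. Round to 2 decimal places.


z = (X - mu) / sigma
= (58 - 67) / 6
= -9 / 6
= -1.50


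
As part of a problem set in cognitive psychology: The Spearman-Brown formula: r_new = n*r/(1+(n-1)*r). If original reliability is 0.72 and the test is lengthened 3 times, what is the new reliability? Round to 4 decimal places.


r_new = n*r / (1 + (n-1)*r)
Numerator = 3 * 0.72 = 2.16
Denominator = 1 + 2 * 0.72 = 2.44
r_new = 2.16 / 2.44
= 0.8852


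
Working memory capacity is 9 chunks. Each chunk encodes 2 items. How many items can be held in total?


Total items = chunks * items_per_chunk
= 9 * 2
= 18


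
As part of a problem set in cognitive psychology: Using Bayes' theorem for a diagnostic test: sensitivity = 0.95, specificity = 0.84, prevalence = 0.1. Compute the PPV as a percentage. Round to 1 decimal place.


PPV = (sens * prev) / (sens * prev + (1-spec) * (1-prev))
Numerator = 0.95 * 0.1 = 0.095
P(positive and no disease) = (1 - spec) * (1 - prev) = (1 - 0.84) * (1 - 0.1) = 0.144
Denominator = 0.095 + 0.144 = 0.239
PPV = 0.095 / 0.239 = 0.39749
As percentage = 39.7


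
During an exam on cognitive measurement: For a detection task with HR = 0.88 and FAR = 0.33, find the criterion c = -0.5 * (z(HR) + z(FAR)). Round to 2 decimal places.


c = -0.5 * (z(HR) + z(FAR))
z(0.88) = 1.175
z(0.33) = -0.4399
c = -0.5 * (1.175 + -0.4399)
= -0.5 * 0.7351
= -0.37


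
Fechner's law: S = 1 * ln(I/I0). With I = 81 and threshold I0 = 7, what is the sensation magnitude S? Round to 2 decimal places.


S = 1 * ln(81/7)
I/I0 = 11.571429
ln(11.571429) = 2.4485
S = 1 * 2.4485
= 2.45


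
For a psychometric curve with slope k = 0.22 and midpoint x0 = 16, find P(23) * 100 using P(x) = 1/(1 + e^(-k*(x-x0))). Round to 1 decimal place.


P(x) = 1/(1 + e^(-0.22*(23 - 16)))
Exponent = -0.22 * 7 = -1.54
e^(-1.54) = 0.214381
P = 1/(1 + 0.214381) = 0.823465
Percentage = 82.3


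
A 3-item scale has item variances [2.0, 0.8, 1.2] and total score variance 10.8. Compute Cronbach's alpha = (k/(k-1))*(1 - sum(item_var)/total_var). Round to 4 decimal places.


alpha = (k/(k-1)) * (1 - sum(s_i^2)/s_total^2)
sum(item variances) = 4.0
k/(k-1) = 3/2 = 1.5
1 - 4.0/10.8 = 1 - 0.37037 = 0.62963
alpha = 1.5 * 0.62963
= 0.9444


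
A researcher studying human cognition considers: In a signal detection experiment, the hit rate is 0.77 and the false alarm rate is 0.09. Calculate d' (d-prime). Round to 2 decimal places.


d' = z(HR) - z(FAR)
z(0.77) = 0.7388
z(0.09) = -1.3408
d' = 0.7388 - -1.3408
= 2.08


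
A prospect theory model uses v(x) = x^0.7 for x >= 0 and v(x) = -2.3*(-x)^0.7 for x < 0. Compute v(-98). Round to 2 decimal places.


Since x = -98 < 0, use v(x) = -lambda*(-x)^alpha
(-x) = 98
98^0.7 = 24.7661
v(-98) = -2.3 * 24.7661
= -56.96


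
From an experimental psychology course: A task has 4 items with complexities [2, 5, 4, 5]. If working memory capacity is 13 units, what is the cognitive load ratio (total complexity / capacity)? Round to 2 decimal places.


Total complexity = 2 + 5 + 4 + 5 = 16
Load = total / capacity = 16 / 13
= 1.23


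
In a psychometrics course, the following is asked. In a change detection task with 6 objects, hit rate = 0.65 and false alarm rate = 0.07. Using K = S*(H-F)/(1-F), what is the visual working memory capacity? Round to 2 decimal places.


K = S * (H - F) / (1 - F)
H - F = 0.58
1 - F = 0.93
K = 6 * 0.58 / 0.93
= 3.74


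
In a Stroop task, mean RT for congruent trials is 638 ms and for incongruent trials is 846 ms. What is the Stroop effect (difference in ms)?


Stroop effect = RT(incongruent) - RT(congruent)
= 846 - 638
= 208 ms


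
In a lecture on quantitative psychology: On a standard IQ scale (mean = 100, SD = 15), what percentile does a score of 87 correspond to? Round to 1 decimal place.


z = (IQ - mean) / SD
z = (87 - 100) / 15 = -0.8667
Percentile = Phi(-0.8667) * 100
Phi(-0.8667) = 0.193053
= 19.3


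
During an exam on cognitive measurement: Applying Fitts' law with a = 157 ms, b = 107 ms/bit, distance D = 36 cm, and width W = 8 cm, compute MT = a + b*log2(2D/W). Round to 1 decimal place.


MT = 157 + 107 * log2(2*36/8)
2D/W = 9.0
log2(9.0) = 3.1699
MT = 157 + 107 * 3.1699
= 496.2 ms


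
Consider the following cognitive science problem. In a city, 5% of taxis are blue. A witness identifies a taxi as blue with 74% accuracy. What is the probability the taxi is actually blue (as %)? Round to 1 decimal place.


P(blue | says blue) = P(says blue | blue)*P(blue) / [P(says blue | blue)*P(blue) + P(says blue | not blue)*P(not blue)]
Numerator = 0.74 * 0.05 = 0.037
False identification = 0.26 * 0.95 = 0.247
P = 0.037 / (0.037 + 0.247)
= 0.037 / 0.284
As percentage = 13.0


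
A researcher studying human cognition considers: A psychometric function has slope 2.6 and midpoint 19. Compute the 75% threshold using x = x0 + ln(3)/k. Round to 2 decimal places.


At P = 0.75: 0.75 = 1/(1 + e^(-k*(x-x0)))
Solving: e^(-k*(x-x0)) = 1/3
x = x0 + ln(3)/k
ln(3) = 1.0986
x = 19 + 1.0986/2.6
= 19 + 0.4225
= 19.42


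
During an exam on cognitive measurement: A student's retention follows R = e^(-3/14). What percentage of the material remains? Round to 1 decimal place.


R = e^(-t/S)
-t/S = -3/14 = -0.214286
R = e^(-0.214286) = 0.807118
Percentage = 0.807118 * 100
= 80.7


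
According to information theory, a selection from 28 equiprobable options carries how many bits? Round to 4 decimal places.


H = log2(n)
H = log2(28)
= 4.8074


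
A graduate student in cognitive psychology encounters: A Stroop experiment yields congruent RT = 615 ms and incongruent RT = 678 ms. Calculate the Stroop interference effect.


Stroop effect = RT(incongruent) - RT(congruent)
= 678 - 615
= 63 ms


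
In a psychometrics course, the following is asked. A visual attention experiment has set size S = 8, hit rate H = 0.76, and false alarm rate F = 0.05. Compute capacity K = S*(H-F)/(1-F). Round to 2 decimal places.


K = S * (H - F) / (1 - F)
H - F = 0.71
1 - F = 0.95
K = 8 * 0.71 / 0.95
= 5.98


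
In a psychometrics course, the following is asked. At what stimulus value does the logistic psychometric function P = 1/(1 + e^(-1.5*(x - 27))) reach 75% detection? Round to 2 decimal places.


At P = 0.75: 0.75 = 1/(1 + e^(-k*(x-x0)))
Solving: e^(-k*(x-x0)) = 1/3
x = x0 + ln(3)/k
ln(3) = 1.0986
x = 27 + 1.0986/1.5
= 27 + 0.7324
= 27.73


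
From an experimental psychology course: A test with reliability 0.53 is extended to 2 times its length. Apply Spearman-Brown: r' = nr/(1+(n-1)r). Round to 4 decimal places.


r_new = n*r / (1 + (n-1)*r)
Numerator = 2 * 0.53 = 1.06
Denominator = 1 + 1 * 0.53 = 1.53
r_new = 1.06 / 1.53
= 0.6928


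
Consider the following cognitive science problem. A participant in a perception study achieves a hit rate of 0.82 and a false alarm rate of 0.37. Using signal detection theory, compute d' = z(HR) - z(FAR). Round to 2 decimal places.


d' = z(HR) - z(FAR)
z(0.82) = 0.9154
z(0.37) = -0.3319
d' = 0.9154 - -0.3319
= 1.25


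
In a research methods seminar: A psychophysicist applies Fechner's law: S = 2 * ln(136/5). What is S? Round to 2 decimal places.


S = 2 * ln(136/5)
I/I0 = 27.2
ln(27.2) = 3.3032
S = 2 * 3.3032
= 6.61


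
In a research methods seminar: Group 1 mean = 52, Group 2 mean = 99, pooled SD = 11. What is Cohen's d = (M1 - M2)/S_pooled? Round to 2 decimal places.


Cohen's d = (M1 - M2) / S_pooled
= (52 - 99) / 11
= -47 / 11
= -4.27


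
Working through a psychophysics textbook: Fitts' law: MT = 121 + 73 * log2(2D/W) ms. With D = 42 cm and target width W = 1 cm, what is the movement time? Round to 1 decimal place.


MT = 121 + 73 * log2(2*42/1)
2D/W = 84.0
log2(84.0) = 6.3923
MT = 121 + 73 * 6.3923
= 587.6 ms


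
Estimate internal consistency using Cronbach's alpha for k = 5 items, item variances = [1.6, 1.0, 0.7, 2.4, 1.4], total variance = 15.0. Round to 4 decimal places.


alpha = (k/(k-1)) * (1 - sum(s_i^2)/s_total^2)
sum(item variances) = 7.1
k/(k-1) = 5/4 = 1.25
1 - 7.1/15.0 = 1 - 0.473333 = 0.526667
alpha = 1.25 * 0.526667
= 0.6583


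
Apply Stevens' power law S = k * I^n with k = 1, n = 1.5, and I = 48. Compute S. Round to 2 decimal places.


S = 1 * 48^1.5
48^1.5 = 332.5538
S = 1 * 332.5538
= 332.55


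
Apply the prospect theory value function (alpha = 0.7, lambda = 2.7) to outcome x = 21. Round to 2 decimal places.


Since x = 21 >= 0, use v(x) = x^0.7
21^0.7 = 8.4247
v(21) = 8.42


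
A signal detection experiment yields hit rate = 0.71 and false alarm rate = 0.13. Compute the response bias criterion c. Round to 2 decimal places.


c = -0.5 * (z(HR) + z(FAR))
z(0.71) = 0.5534
z(0.13) = -1.1264
c = -0.5 * (0.5534 + -1.1264)
= -0.5 * -0.573
= 0.29


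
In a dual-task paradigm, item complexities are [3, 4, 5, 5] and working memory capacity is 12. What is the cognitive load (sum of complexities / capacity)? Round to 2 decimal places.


Total complexity = 3 + 4 + 5 + 5 = 17
Load = total / capacity = 17 / 12
= 1.42


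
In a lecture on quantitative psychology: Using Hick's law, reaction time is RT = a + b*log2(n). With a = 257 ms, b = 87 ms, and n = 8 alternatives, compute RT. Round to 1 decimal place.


RT = 257 + 87 * log2(8)
log2(8) = 3.0
RT = 257 + 87 * 3.0
= 257 + 261.0
= 518.0 ms


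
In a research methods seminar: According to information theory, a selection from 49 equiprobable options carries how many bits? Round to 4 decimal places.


H = log2(n)
H = log2(49)
= 5.6147


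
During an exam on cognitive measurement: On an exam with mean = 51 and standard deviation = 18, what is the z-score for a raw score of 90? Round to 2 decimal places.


z = (X - mu) / sigma
= (90 - 51) / 18
= 39 / 18
= 2.17


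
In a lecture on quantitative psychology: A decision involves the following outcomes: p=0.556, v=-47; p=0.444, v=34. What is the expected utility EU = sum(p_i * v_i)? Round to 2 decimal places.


EU = sum(p_i * v_i)
0.556 * -47 = -26.132
0.444 * 34 = 15.096
EU = -26.132 + 15.096
= -11.04


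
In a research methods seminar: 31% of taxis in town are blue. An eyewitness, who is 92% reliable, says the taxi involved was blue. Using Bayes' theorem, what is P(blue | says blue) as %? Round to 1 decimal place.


P(blue | says blue) = P(says blue | blue)*P(blue) / [P(says blue | blue)*P(blue) + P(says blue | not blue)*P(not blue)]
Numerator = 0.92 * 0.31 = 0.2852
False identification = 0.08 * 0.69 = 0.0552
P = 0.2852 / (0.2852 + 0.0552)
= 0.2852 / 0.3404
As percentage = 83.8


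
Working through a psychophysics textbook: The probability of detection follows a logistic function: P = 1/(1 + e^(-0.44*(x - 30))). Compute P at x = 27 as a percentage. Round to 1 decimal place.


P(x) = 1/(1 + e^(-0.44*(27 - 30)))
Exponent = -0.44 * -3 = 1.32
e^(1.32) = 3.743421
P = 1/(1 + 3.743421) = 0.210818
Percentage = 21.1


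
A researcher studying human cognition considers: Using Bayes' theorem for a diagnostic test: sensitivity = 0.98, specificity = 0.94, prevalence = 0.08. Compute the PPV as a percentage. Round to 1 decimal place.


PPV = (sens * prev) / (sens * prev + (1-spec) * (1-prev))
Numerator = 0.98 * 0.08 = 0.0784
P(positive and no disease) = (1 - spec) * (1 - prev) = (1 - 0.94) * (1 - 0.08) = 0.0552
Denominator = 0.0784 + 0.0552 = 0.1336
PPV = 0.0784 / 0.1336 = 0.586826
As percentage = 58.7


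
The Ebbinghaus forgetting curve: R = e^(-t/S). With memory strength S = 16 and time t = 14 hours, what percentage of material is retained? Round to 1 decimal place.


R = e^(-t/S)
-t/S = -14/16 = -0.875
R = e^(-0.875) = 0.416862
Percentage = 0.416862 * 100
= 41.7


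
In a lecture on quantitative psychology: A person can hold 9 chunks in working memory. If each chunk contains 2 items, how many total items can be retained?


Total items = chunks * items_per_chunk
= 9 * 2
= 18


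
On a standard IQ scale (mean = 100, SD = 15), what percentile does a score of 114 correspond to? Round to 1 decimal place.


z = (IQ - mean) / SD
z = (114 - 100) / 15 = 0.9333
Percentile = Phi(0.9333) * 100
Phi(0.9333) = 0.824667
= 82.5


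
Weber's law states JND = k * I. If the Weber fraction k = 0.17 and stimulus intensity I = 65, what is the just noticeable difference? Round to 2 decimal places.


JND = k * I
JND = 0.17 * 65
= 11.05


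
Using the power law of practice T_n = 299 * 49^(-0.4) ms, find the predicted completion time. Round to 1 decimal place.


T_n = 299 * 49^(-0.4)
49^(-0.4) = 0.210825
T_n = 299 * 0.210825
= 63.0 ms


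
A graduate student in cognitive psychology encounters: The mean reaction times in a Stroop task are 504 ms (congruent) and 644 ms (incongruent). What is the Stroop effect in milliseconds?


Stroop effect = RT(incongruent) - RT(congruent)
= 644 - 504
= 140 ms


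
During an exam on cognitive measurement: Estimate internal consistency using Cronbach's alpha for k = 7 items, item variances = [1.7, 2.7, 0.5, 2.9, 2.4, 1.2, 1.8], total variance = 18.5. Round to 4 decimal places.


alpha = (k/(k-1)) * (1 - sum(s_i^2)/s_total^2)
sum(item variances) = 13.2
k/(k-1) = 7/6 = 1.166667
1 - 13.2/18.5 = 1 - 0.713514 = 0.286486
alpha = 1.166667 * 0.286486
= 0.3342


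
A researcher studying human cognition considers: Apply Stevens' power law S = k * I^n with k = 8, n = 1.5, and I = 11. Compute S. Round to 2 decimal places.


S = 8 * 11^1.5
11^1.5 = 36.4829
S = 8 * 36.4829
= 291.86


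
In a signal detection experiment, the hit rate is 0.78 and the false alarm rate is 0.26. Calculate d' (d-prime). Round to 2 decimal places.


d' = z(HR) - z(FAR)
z(0.78) = 0.7722
z(0.26) = -0.6433
d' = 0.7722 - -0.6433
= 1.42


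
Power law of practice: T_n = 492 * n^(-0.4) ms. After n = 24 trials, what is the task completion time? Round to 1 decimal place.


T_n = 492 * 24^(-0.4)
24^(-0.4) = 0.280489
T_n = 492 * 0.280489
= 138.0 ms


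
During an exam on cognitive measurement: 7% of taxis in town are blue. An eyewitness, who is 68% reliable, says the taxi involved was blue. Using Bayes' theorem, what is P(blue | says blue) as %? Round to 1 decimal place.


P(blue | says blue) = P(says blue | blue)*P(blue) / [P(says blue | blue)*P(blue) + P(says blue | not blue)*P(not blue)]
Numerator = 0.68 * 0.07 = 0.0476
False identification = 0.32 * 0.93 = 0.2976
P = 0.0476 / (0.0476 + 0.2976)
= 0.0476 / 0.3452
As percentage = 13.8


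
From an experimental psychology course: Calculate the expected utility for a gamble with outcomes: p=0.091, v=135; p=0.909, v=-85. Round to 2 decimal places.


EU = sum(p_i * v_i)
0.091 * 135 = 12.285
0.909 * -85 = -77.265
EU = 12.285 + -77.265
= -64.98


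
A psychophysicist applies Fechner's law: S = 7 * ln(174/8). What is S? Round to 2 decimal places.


S = 7 * ln(174/8)
I/I0 = 21.75
ln(21.75) = 3.0796
S = 7 * 3.0796
= 21.56


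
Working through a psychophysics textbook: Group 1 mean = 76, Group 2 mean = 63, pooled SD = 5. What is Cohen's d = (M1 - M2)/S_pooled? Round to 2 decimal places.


Cohen's d = (M1 - M2) / S_pooled
= (76 - 63) / 5
= 13 / 5
= 2.60


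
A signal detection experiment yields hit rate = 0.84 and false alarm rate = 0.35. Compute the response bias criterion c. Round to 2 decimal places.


c = -0.5 * (z(HR) + z(FAR))
z(0.84) = 0.9945
z(0.35) = -0.3853
c = -0.5 * (0.9945 + -0.3853)
= -0.5 * 0.6092
= -0.30
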